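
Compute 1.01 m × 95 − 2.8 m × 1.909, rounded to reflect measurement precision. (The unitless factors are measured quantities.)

1.01 × 95 = 95.95 → 96 m (2 s.f., last digit at the 10^0 place).
2.8 × 1.909 = 5.3452 → 5.3 m (2 s.f., last digit at the 10^-1 place).
Difference: 90.6048 m; keep the coarser place, 10^0.
Result: 91 m.

91 m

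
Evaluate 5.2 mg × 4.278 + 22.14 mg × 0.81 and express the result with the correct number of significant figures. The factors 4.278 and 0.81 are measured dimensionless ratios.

40. mg

5.2 × 4.278 = 22.2456 → 22 mg (2 s.f., last digit at the 10^0 place).
22.14 × 0.81 = 17.9334 → 18 mg (2 s.f., last digit at the 10^0 place).
Sum: 40.179 mg; keep the coarser place, 10^0.
Result: 40. mg.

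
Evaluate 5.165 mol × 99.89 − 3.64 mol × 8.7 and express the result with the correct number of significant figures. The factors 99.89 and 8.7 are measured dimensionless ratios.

4.84 × 10² mol

5.165 × 99.89 = 515.93185 → 515.9 mol (4 s.f., last digit at the 10^-1 place).
3.64 × 8.7 = 31.668 → 32 mol (2 s.f., last digit at the 10^0 place).
Difference: 484.26385 mol; keep the coarser place, 10^0.
Result: 4.84 × 10² mol.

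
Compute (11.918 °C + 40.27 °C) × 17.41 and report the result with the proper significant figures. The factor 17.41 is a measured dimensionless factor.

11.918 °C + 40.27 °C = 52.188 °C; the sum is limited to 2 decimal places (4 s.f.).
Carrying full precision, 52.188 × 17.41 = 908.59308 °C; 17.41 has 4 s.f., so the result keeps min(4, 4) = 4 s.f.
Rounded to 4 significant figures: 908.6 °C.

908.6 °C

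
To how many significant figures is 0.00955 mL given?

0.00955: leading zeros are not significant.

3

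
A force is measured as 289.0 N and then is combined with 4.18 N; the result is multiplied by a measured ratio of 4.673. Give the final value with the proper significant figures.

1.370 × 10³ N

289.0 N + 4.18 N = 293.18 N; the sum is limited to 1 decimal place (4 s.f.).
Carrying full precision, 293.18 × 4.673 = 1370.03014 N; 4.673 has 4 s.f., so the result keeps min(4, 4) = 4 s.f.
Rounded to 4 significant figures: 1.370 × 10³ N.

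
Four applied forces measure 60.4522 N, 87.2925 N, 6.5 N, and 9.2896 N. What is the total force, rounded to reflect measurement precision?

60.4522 N + 87.2925 N + 6.5 N + 9.2896 N = 163.5343 N.
Addition/subtraction keeps the fewest decimal places: 60.4522 → 4 decimal places, 87.2925 → 4 decimal places, 6.5 → 1 decimal place, 9.2896 → 4 decimal places; limit is 1.
Rounded to 1 decimal place: 163.5 N.

163.5 N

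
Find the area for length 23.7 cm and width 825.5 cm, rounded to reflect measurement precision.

1.96 × 10^4 cm²

area = 23.7 cm × 825.5 cm = 19564.35 cm².
23.7 has 3 significant figures; 825.5 has 4.
Division/multiplication keeps the fewest: 3 significant figures.
Rounded: 1.96 × 10^4 cm².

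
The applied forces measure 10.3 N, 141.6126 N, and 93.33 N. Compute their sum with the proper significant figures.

245.2 N

10.3 N + 141.6126 N + 93.33 N = 245.2426 N.
Addition/subtraction keeps the fewest decimal places: 10.3 → 1 decimal place, 141.6126 → 4 decimal places, 93.33 → 2 decimal places; limit is 1.
Rounded to 1 decimal place: 245.2 N.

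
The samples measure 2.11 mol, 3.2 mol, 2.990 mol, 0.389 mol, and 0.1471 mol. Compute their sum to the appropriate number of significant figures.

2.11 mol + 3.2 mol + 2.990 mol + 0.389 mol + 0.1471 mol = 8.8361 mol.
Addition/subtraction keeps the fewest decimal places: 2.11 → 2 decimal places, 3.2 → 1 decimal place, 2.990 → 3 decimal places, 0.389 → 3 decimal places, 0.1471 → 4 decimal places; limit is 1.
Rounded to 1 decimal place: 8.8 mol.

8.8 mol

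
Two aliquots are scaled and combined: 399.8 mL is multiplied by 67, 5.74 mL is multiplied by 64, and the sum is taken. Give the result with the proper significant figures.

399.8 × 67 = 26786.6 → 2.7 × 10^4 mL (2 s.f., last digit at the 10^3 place).
5.74 × 64 = 367.36 → 3.7 × 10^2 mL (2 s.f., last digit at the 10^1 place).
Sum: 27153.96 mL; keep the coarser place, 10^3.
Result: 2.7 × 10^4 mL.

2.7 × 10^4 mL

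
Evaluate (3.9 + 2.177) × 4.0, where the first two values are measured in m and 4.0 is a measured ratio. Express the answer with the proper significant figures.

24 m

3.9 m + 2.177 m = 6.077 m; the sum is limited to 1 decimal place (2 s.f.).
Carrying full precision, 6.077 × 4.0 = 24.308 m; 4.0 has 2 s.f., so the result keeps min(2, 2) = 2 s.f.
Rounded to 2 significant figures: 24 m.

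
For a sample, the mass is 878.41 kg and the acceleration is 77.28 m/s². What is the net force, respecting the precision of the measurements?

6.788 × 10^4 N

net force = 878.41 kg × 77.28 m/s² = 67883.5248 N.
878.41 has 5 significant figures; 77.28 has 4.
Division/multiplication keeps the fewest: 4 significant figures.
Rounded: 6.788 × 10^4 N.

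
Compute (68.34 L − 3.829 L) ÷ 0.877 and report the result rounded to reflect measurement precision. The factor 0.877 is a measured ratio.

68.34 L − 3.829 L = 64.511 L; the difference is limited to 2 decimal places (4 s.f.).
Carrying full precision, 64.511 ÷ 0.877 = 73.558722919… L; 0.877 has 3 s.f., so the result keeps min(4, 3) = 3 s.f.
Rounded to 3 significant figures: 73.6 L.

73.6 L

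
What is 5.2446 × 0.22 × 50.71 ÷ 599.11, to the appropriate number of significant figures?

5.2446 × 0.22 × 50.71 ÷ 599.11 = 0.0976612083257…
Multiplication/division keeps the fewest significant figures: 5.2446 → 5 s.f., 0.22 → 2 s.f., 50.71 → 4 s.f., 599.11 → 5 s.f.; limit is 2.
Rounded to 2 significant figures: 0.098.

0.098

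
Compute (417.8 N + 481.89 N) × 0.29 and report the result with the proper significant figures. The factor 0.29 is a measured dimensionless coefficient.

2.6 × 10^2 N

417.8 N + 481.89 N = 899.69 N; the sum is limited to 1 decimal place (4 s.f.).
Carrying full precision, 899.69 × 0.29 = 260.9101 N; 0.29 has 2 s.f., so the result keeps min(4, 2) = 2 s.f.
Rounded to 2 significant figures: 2.6 × 10^2 N.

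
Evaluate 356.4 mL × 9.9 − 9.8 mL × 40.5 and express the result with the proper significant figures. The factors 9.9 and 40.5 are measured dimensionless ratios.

356.4 × 9.9 = 3528.36 → 3.5 × 10³ mL (2 s.f., last digit at the 10^2 place).
9.8 × 40.5 = 396.9 → 4.0 × 10² mL (2 s.f., last digit at the 10^1 place).
Difference: 3131.46 mL; keep the coarser place, 10^2.
Result: 3.1 × 10³ mL.

3.1 × 10³ mL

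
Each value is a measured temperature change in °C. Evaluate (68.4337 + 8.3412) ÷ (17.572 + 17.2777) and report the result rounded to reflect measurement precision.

68.4337 + 8.3412 = 76.7749, limited to 4 d.p. → 6 s.f.; 17.572 + 17.2777 = 34.8497, limited to 3 d.p. → 5 s.f.
Carrying full precision, 76.7749 ÷ 34.8497 = 2.20302900742…; keep min(6, 5) = 5 s.f.
Rounded to 5 significant figures: 2.2030.

2.2030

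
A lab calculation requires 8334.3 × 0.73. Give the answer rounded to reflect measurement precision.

6.1 × 10³

8334.3 × 0.73 = 6084.039
Multiplication/division keeps the fewest significant figures: 8334.3 → 5 s.f., 0.73 → 2 s.f.; limit is 2.
Rounded to 2 significant figures: 6.1 × 10³.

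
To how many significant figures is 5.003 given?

5.003: zeros between nonzero digits are significant.

4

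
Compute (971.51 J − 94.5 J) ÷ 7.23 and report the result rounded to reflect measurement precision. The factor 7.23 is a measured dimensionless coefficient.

971.51 J − 94.5 J = 877.01 J; the difference is limited to 1 decimal place (4 s.f.).
Carrying full precision, 877.01 ÷ 7.23 = 121.301521438… J; 7.23 has 3 s.f., so the result keeps min(4, 3) = 3 s.f.
Rounded to 3 significant figures: 121 J.

121 J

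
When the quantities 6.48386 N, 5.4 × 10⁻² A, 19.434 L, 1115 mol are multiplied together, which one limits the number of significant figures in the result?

5.4 × 10⁻² A

6.48386 N → 6 s.f.; 5.4 × 10⁻² A → 2 s.f.; 19.434 L → 5 s.f.; 1115 mol → 4 s.f.
The fewest is 2 significant figures, from 5.4 × 10⁻² A.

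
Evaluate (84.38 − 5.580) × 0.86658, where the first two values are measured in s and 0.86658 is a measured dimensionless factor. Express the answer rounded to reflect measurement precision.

68.29 s

84.38 s − 5.580 s = 78.800 s; the difference is limited to 2 decimal places (4 s.f.).
Carrying full precision, 78.800 × 0.86658 = 68.286504 s; 0.86658 has 5 s.f., so the result keeps min(4, 5) = 4 s.f.
Rounded to 4 significant figures: 68.29 s.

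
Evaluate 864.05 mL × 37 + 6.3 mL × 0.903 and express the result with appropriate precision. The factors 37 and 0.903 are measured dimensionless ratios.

864.05 × 37 = 31969.85 → 3.2 × 10⁴ mL (2 s.f., last digit at the 10^3 place).
6.3 × 0.903 = 5.6889 → 5.7 mL (2 s.f., last digit at the 10^-1 place).
Sum: 31975.5389 mL; keep the coarser place, 10^3.
Result: 3.2 × 10⁴ mL.

3.2 × 10⁴ mL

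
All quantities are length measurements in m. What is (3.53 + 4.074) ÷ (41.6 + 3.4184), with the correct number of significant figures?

0.169

3.53 + 4.074 = 7.604, limited to 2 d.p. → 3 s.f.; 41.6 + 3.4184 = 45.0184, limited to 1 d.p. → 3 s.f.
Carrying full precision, 7.604 ÷ 45.0184 = 0.168908712882…; keep min(3, 3) = 3 s.f.
Rounded to 3 significant figures: 0.169.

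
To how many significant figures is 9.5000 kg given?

9.5000: trailing zeros after a decimal point are significant.

5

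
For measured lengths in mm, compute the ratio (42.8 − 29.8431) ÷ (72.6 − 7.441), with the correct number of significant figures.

42.8 − 29.8431 = 12.9569, limited to 1 d.p. → 3 s.f.; 72.6 − 7.441 = 65.159, limited to 1 d.p. → 3 s.f.
Carrying full precision, 12.9569 ÷ 65.159 = 0.198850504151…; keep min(3, 3) = 3 s.f.
Rounded to 3 significant figures: 0.199.

0.199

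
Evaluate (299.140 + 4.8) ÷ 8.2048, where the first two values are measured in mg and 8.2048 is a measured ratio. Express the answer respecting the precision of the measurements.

299.140 mg + 4.8 mg = 303.940 mg; the sum is limited to 1 decimal place (4 s.f.).
Carrying full precision, 303.940 ÷ 8.2048 = 37.0441692668… mg; 8.2048 has 5 s.f., so the result keeps min(4, 5) = 4 s.f.
Rounded to 4 significant figures: 37.04 mg.

37.04 mg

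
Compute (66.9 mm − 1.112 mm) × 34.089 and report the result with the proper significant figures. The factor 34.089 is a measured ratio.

66.9 mm − 1.112 mm = 65.788 mm; the difference is limited to 1 decimal place (3 s.f.).
Carrying full precision, 65.788 × 34.089 = 2242.647132 mm; 34.089 has 5 s.f., so the result keeps min(3, 5) = 3 s.f.
Rounded to 3 significant figures: 2.24 × 10^3 mm.

2.24 × 10^3 mm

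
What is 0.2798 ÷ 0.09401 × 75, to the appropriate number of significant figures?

2.2 × 10²

0.2798 ÷ 0.09401 × 75 = 223.220933943…
Multiplication/division keeps the fewest significant figures: 0.2798 → 4 s.f., 0.09401 → 4 s.f., 75 → 2 s.f.; limit is 2.
Rounded to 2 significant figures: 2.2 × 10².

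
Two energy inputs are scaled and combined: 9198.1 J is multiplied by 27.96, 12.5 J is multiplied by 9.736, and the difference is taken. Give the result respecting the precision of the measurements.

9198.1 × 27.96 = 257178.876 → 2.572 × 10⁵ J (4 s.f., last digit at the 10^2 place).
12.5 × 9.736 = 121.7 → 122 J (3 s.f., last digit at the 10^0 place).
Difference: 257057.176 J; keep the coarser place, 10^2.
Result: 2.571 × 10⁵ J.

2.571 × 10⁵ J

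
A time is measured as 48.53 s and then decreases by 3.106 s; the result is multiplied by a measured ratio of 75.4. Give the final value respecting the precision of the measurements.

3.42 × 10^3 s

48.53 s − 3.106 s = 45.424 s; the difference is limited to 2 decimal places (4 s.f.).
Carrying full precision, 45.424 × 75.4 = 3424.9696 s; 75.4 has 3 s.f., so the result keeps min(4, 3) = 3 s.f.
Rounded to 3 significant figures: 3.42 × 10^3 s.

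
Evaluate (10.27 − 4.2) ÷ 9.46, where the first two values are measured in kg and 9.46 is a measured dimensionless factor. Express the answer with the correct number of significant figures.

0.64 kg

10.27 kg − 4.2 kg = 6.07 kg; the difference is limited to 1 decimal place (2 s.f.).
Carrying full precision, 6.07 ÷ 9.46 = 0.641649048626… kg; 9.46 has 3 s.f., so the result keeps min(2, 3) = 2 s.f.
Rounded to 2 significant figures: 0.64 kg.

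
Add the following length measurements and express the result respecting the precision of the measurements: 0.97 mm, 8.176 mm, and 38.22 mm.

47.37 mm

0.97 mm + 8.176 mm + 38.22 mm = 47.366 mm.
Addition/subtraction keeps the fewest decimal places: 0.97 → 2 decimal places, 8.176 → 3 decimal places, 38.22 → 2 decimal places; limit is 2.
Rounded to 2 decimal places: 47.37 mm.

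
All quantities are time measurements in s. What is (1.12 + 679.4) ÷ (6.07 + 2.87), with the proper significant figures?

1.12 + 679.4 = 680.52, limited to 1 d.p. → 4 s.f.; 6.07 + 2.87 = 8.94, limited to 2 d.p. → 3 s.f.
Carrying full precision, 680.52 ÷ 8.94 = 76.1208053691…; keep min(4, 3) = 3 s.f.
Rounded to 3 significant figures: 76.1.

76.1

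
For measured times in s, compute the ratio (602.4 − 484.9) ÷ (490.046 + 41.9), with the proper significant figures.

602.4 − 484.9 = 117.5, limited to 1 d.p. → 4 s.f.; 490.046 + 41.9 = 531.946, limited to 1 d.p. → 4 s.f.
Carrying full precision, 117.5 ÷ 531.946 = 0.220887082523…; keep min(4, 4) = 4 s.f.
Rounded to 4 significant figures: 0.2209.

0.2209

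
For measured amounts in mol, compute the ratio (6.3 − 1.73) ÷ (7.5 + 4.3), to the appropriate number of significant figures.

6.3 − 1.73 = 4.57, limited to 1 d.p. → 2 s.f.; 7.5 + 4.3 = 11.8, limited to 1 d.p. → 3 s.f.
Carrying full precision, 4.57 ÷ 11.8 = 0.387288135593…; keep min(2, 3) = 2 s.f.
Rounded to 2 significant figures: 0.39.

0.39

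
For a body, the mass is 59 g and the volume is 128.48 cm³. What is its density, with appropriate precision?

density = 59 g ÷ 128.48 cm³ = 0.459215442092… g/cm³.
59 has 2 significant figures; 128.48 has 5.
Division/multiplication keeps the fewest: 2 significant figures.
Rounded: 0.46 g/cm³.

0.46 g/cm³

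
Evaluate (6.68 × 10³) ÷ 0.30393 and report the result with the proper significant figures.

2.20 × 10⁴

(6.68 × 10³) ÷ 0.30393 = 21978.7451058…
Multiplication/division keeps the fewest significant figures: 6.68 × 10³ → 3 s.f., 0.30393 → 5 s.f.; limit is 3.
Rounded to 3 significant figures: 2.20 × 10⁴.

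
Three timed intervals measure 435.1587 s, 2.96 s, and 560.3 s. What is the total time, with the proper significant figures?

998.4 s

435.1587 s + 2.96 s + 560.3 s = 998.4187 s.
Addition/subtraction keeps the fewest decimal places: 435.1587 → 4 decimal places, 2.96 → 2 decimal places, 560.3 → 1 decimal place; limit is 1.
Rounded to 1 decimal place: 998.4 s.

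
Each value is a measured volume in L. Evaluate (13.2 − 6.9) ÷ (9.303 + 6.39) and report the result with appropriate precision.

13.2 − 6.9 = 6.3, limited to 1 d.p. → 2 s.f.; 9.303 + 6.39 = 15.693, limited to 2 d.p. → 4 s.f.
Carrying full precision, 6.3 ÷ 15.693 = 0.401452877079…; keep min(2, 4) = 2 s.f.
Rounded to 2 significant figures: 0.40.

0.40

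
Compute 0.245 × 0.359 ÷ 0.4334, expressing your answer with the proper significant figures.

0.245 × 0.359 ÷ 0.4334 = 0.202941855099…
Multiplication/division keeps the fewest significant figures: 0.245 → 3 s.f., 0.359 → 3 s.f., 0.4334 → 4 s.f.; limit is 3.
Rounded to 3 significant figures: 0.203.

0.203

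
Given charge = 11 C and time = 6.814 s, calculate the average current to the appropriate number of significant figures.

average current = 11 C ÷ 6.814 s = 1.61432345172… A.
11 has 2 significant figures; 6.814 has 4.
Division/multiplication keeps the fewest: 2 significant figures.
Rounded: 1.6 A.

1.6 A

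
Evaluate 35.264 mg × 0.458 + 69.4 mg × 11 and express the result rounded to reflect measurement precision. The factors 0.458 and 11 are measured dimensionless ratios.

7.8 × 10² mg

35.264 × 0.458 = 16.150912 → 16.2 mg (3 s.f., last digit at the 10^-1 place).
69.4 × 11 = 763.4 → 7.6 × 10² mg (2 s.f., last digit at the 10^1 place).
Sum: 779.550912 mg; keep the coarser place, 10^1.
Result: 7.8 × 10² mg.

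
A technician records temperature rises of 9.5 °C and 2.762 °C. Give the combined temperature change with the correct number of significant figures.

9.5 °C + 2.762 °C = 12.262 °C.
Addition/subtraction keeps the fewest decimal places: 9.5 → 1 decimal place, 2.762 → 3 decimal places; limit is 1.
Rounded to 1 decimal place: 12.3 °C.

12.3 °C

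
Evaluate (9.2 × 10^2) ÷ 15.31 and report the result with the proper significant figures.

60.

(9.2 × 10^2) ÷ 15.31 = 60.091443501…
Multiplication/division keeps the fewest significant figures: 9.2 × 10^2 → 2 s.f., 15.31 → 4 s.f.; limit is 2.
Rounded to 2 significant figures: 60.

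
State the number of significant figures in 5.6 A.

2

5.6: every digit is nonzero and significant.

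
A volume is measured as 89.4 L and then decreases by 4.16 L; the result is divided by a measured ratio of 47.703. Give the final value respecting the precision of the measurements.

89.4 L − 4.16 L = 85.24 L; the difference is limited to 1 decimal place (3 s.f.).
Carrying full precision, 85.24 ÷ 47.703 = 1.78688971344… L; 47.703 has 5 s.f., so the result keeps min(3, 5) = 3 s.f.
Rounded to 3 significant figures: 1.79 L.

1.79 L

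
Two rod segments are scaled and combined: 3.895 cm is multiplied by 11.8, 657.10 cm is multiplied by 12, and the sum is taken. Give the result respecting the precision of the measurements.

7.9 × 10^3 cm

3.895 × 11.8 = 45.961 → 46.0 cm (3 s.f., last digit at the 10^-1 place).
657.10 × 12 = 7885.2 → 7.9 × 10^3 cm (2 s.f., last digit at the 10^2 place).
Sum: 7931.161 cm; keep the coarser place, 10^2.
Result: 7.9 × 10^3 cm.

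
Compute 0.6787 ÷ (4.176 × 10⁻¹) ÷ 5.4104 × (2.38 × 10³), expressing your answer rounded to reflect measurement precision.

0.6787 ÷ (4.176 × 10⁻¹) ÷ 5.4104 × (2.38 × 10³) = 714.932338343…
Multiplication/division keeps the fewest significant figures: 0.6787 → 4 s.f., 4.176 × 10⁻¹ → 4 s.f., 5.4104 → 5 s.f., 2.38 × 10³ → 3 s.f.; limit is 3.
Rounded to 3 significant figures: 7.15 × 10².

7.15 × 10²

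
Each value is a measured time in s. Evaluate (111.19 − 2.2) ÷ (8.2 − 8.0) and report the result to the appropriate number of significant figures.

5 × 10²

111.19 − 2.2 = 108.99, limited to 1 d.p. → 4 s.f.; 8.2 − 8.0 = 0.2, limited to 1 d.p. → 1 s.f.
Carrying full precision, 108.99 ÷ 0.2 = 544.95; keep min(4, 1) = 1 s.f.
Rounded to 1 significant figure: 5 × 10².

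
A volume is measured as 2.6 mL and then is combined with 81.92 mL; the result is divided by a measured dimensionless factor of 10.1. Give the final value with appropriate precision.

8.37 mL

2.6 mL + 81.92 mL = 84.52 mL; the sum is limited to 1 decimal place (3 s.f.).
Carrying full precision, 84.52 ÷ 10.1 = 8.36831683168… mL; 10.1 has 3 s.f., so the result keeps min(3, 3) = 3 s.f.
Rounded to 3 significant figures: 8.37 mL.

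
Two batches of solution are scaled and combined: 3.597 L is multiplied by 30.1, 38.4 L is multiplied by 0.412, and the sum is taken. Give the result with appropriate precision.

124 L

3.597 × 30.1 = 108.2697 → 108 L (3 s.f., last digit at the 10^0 place).
38.4 × 0.412 = 15.8208 → 15.8 L (3 s.f., last digit at the 10^-1 place).
Sum: 124.0905 L; keep the coarser place, 10^0.
Result: 124 L.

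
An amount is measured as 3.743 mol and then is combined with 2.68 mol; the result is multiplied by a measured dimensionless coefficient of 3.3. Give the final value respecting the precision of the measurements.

3.743 mol + 2.68 mol = 6.423 mol; the sum is limited to 2 decimal places (3 s.f.).
Carrying full precision, 6.423 × 3.3 = 21.1959 mol; 3.3 has 2 s.f., so the result keeps min(3, 2) = 2 s.f.
Rounded to 2 significant figures: 21 mol.

21 mol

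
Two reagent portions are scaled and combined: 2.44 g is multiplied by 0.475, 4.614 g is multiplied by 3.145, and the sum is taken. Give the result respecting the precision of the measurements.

15.67 g

2.44 × 0.475 = 1.159 → 1.16 g (3 s.f., last digit at the 10^-2 place).
4.614 × 3.145 = 14.51103 → 14.51 g (4 s.f., last digit at the 10^-2 place).
Sum: 15.67003 g; keep the coarser place, 10^-2.
Result: 15.67 g.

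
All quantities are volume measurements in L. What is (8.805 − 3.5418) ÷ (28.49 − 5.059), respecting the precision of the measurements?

0.2246

8.805 − 3.5418 = 5.2632, limited to 3 d.p. → 4 s.f.; 28.49 − 5.059 = 23.431, limited to 2 d.p. → 4 s.f.
Carrying full precision, 5.2632 ÷ 23.431 = 0.224625496138…; keep min(4, 4) = 4 s.f.
Rounded to 4 significant figures: 0.2246.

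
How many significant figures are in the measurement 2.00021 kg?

2.00021: zeros between nonzero digits are significant.

6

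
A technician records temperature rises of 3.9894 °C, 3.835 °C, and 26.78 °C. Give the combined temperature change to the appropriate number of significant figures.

3.9894 °C + 3.835 °C + 26.78 °C = 34.6044 °C.
Addition/subtraction keeps the fewest decimal places: 3.9894 → 4 decimal places, 3.835 → 3 decimal places, 26.78 → 2 decimal places; limit is 2.
Rounded to 2 decimal places: 34.60 °C.

34.60 °C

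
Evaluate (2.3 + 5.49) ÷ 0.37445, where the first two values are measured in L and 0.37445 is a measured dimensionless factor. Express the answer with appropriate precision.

21 L

2.3 L + 5.49 L = 7.79 L; the sum is limited to 1 decimal place (2 s.f.).
Carrying full precision, 7.79 ÷ 0.37445 = 20.8038456403… L; 0.37445 has 5 s.f., so the result keeps min(2, 5) = 2 s.f.
Rounded to 2 significant figures: 21 L.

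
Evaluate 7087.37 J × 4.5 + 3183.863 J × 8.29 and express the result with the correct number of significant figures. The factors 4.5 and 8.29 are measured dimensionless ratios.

7087.37 × 4.5 = 31893.165 → 3.2 × 10⁴ J (2 s.f., last digit at the 10^3 place).
3183.863 × 8.29 = 26394.22427 → 2.64 × 10⁴ J (3 s.f., last digit at the 10^2 place).
Sum: 58287.38927 J; keep the coarser place, 10^3.
Result: 5.8 × 10⁴ J.

5.8 × 10⁴ J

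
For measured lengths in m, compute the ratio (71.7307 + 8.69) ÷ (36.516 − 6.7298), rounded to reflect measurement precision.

71.7307 + 8.69 = 80.4207, limited to 2 d.p. → 4 s.f.; 36.516 − 6.7298 = 29.7862, limited to 3 d.p. → 5 s.f.
Carrying full precision, 80.4207 ÷ 29.7862 = 2.69993151191…; keep min(4, 5) = 4 s.f.
Rounded to 4 significant figures: 2.700.

2.700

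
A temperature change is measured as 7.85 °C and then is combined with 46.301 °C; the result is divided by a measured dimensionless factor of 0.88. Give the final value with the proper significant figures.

7.85 °C + 46.301 °C = 54.151 °C; the sum is limited to 2 decimal places (4 s.f.).
Carrying full precision, 54.151 ÷ 0.88 = 61.5352272727… °C; 0.88 has 2 s.f., so the result keeps min(4, 2) = 2 s.f.
Rounded to 2 significant figures: 62 °C.

62 °C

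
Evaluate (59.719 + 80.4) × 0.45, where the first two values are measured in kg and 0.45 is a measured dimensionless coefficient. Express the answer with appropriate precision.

63 kg

59.719 kg + 80.4 kg = 140.119 kg; the sum is limited to 1 decimal place (4 s.f.).
Carrying full precision, 140.119 × 0.45 = 63.05355 kg; 0.45 has 2 s.f., so the result keeps min(4, 2) = 2 s.f.
Rounded to 2 significant figures: 63 kg.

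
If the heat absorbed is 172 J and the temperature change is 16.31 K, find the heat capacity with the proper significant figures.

heat capacity = 172 J ÷ 16.31 K = 10.5456774985… J/K.
172 has 3 significant figures; 16.31 has 4.
Division/multiplication keeps the fewest: 3 significant figures.
Rounded: 10.5 J/K.

10.5 J/K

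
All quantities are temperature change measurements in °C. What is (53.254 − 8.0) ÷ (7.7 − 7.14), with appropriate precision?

53.254 − 8.0 = 45.254, limited to 1 d.p. → 3 s.f.; 7.7 − 7.14 = 0.56, limited to 1 d.p. → 1 s.f.
Carrying full precision, 45.254 ÷ 0.56 = 80.8107142857…; keep min(3, 1) = 1 s.f.
Rounded to 1 significant figure: 8 × 10¹.

8 × 10¹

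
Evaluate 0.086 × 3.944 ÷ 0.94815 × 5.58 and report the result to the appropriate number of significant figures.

0.086 × 3.944 ÷ 0.94815 × 5.58 = 1.99614693878…
Multiplication/division keeps the fewest significant figures: 0.086 → 2 s.f., 3.944 → 4 s.f., 0.94815 → 5 s.f., 5.58 → 3 s.f.; limit is 2.
Rounded to 2 significant figures: 2.0.

2.0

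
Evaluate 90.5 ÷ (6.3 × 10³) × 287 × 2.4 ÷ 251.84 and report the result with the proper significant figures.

0.039

90.5 ÷ (6.3 × 10³) × 287 × 2.4 ÷ 251.84 = 0.0392894959763…
Multiplication/division keeps the fewest significant figures: 90.5 → 3 s.f., 6.3 × 10³ → 2 s.f., 287 → 3 s.f., 2.4 → 2 s.f., 251.84 → 5 s.f.; limit is 2.
Rounded to 2 significant figures: 0.039.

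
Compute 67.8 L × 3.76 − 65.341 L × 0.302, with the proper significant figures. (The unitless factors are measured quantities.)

235 L

67.8 × 3.76 = 254.928 → 255 L (3 s.f., last digit at the 10^0 place).
65.341 × 0.302 = 19.732982 → 19.7 L (3 s.f., last digit at the 10^-1 place).
Difference: 235.195018 L; keep the coarser place, 10^0.
Result: 235 L.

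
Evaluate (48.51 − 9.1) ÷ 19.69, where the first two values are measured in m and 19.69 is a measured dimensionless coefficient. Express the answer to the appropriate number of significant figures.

48.51 m − 9.1 m = 39.41 m; the difference is limited to 1 decimal place (3 s.f.).
Carrying full precision, 39.41 ÷ 19.69 = 2.00152361605… m; 19.69 has 4 s.f., so the result keeps min(3, 4) = 3 s.f.
Rounded to 3 significant figures: 2.00 m.

2.00 m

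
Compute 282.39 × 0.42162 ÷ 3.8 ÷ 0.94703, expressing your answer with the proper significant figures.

33

282.39 × 0.42162 ÷ 3.8 ÷ 0.94703 = 33.0843939807…
Multiplication/division keeps the fewest significant figures: 282.39 → 5 s.f., 0.42162 → 5 s.f., 3.8 → 2 s.f., 0.94703 → 5 s.f.; limit is 2.
Rounded to 2 significant figures: 33.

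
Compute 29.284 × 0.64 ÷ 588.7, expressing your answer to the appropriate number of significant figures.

0.032

29.284 × 0.64 ÷ 588.7 = 0.0318358416851…
Multiplication/division keeps the fewest significant figures: 29.284 → 5 s.f., 0.64 → 2 s.f., 588.7 → 4 s.f.; limit is 2.
Rounded to 2 significant figures: 0.032.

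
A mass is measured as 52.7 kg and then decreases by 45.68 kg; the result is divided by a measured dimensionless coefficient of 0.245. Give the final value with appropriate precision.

52.7 kg − 45.68 kg = 7.02 kg; the difference is limited to 1 decimal place (2 s.f.).
Carrying full precision, 7.02 ÷ 0.245 = 28.6530612245… kg; 0.245 has 3 s.f., so the result keeps min(2, 3) = 2 s.f.
Rounded to 2 significant figures: 29 kg.

29 kg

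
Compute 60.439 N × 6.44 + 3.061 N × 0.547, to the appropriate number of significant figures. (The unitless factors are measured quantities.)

60.439 × 6.44 = 389.22716 → 389 N (3 s.f., last digit at the 10^0 place).
3.061 × 0.547 = 1.674367 → 1.67 N (3 s.f., last digit at the 10^-2 place).
Sum: 390.901527 N; keep the coarser place, 10^0.
Result: 391 N.

391 N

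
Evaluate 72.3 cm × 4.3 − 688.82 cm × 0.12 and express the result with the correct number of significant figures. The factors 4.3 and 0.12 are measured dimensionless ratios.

72.3 × 4.3 = 310.89 → 3.1 × 10² cm (2 s.f., last digit at the 10^1 place).
688.82 × 0.12 = 82.6584 → 83 cm (2 s.f., last digit at the 10^0 place).
Difference: 228.2316 cm; keep the coarser place, 10^1.
Result: 2.3 × 10² cm.

2.3 × 10² cm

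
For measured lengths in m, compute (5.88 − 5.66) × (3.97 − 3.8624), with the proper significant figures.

5.88 − 5.66 = 0.22, limited to 2 d.p. → 2 s.f.; 3.97 − 3.8624 = 0.1076, limited to 2 d.p. → 2 s.f.
Carrying full precision, 0.22 × 0.1076 = 0.023672; keep min(2, 2) = 2 s.f.
Rounded to 2 significant figures: 0.024 m².

0.024 m²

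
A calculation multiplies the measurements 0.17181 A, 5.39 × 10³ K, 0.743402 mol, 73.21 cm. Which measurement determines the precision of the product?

5.39 × 10³ K

0.17181 A → 5 s.f.; 5.39 × 10³ K → 3 s.f.; 0.743402 mol → 6 s.f.; 73.21 cm → 4 s.f.
The fewest is 3 significant figures, from 5.39 × 10³ K.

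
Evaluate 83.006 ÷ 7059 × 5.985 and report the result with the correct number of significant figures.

83.006 ÷ 7059 × 5.985 = 0.0703769528262…
Multiplication/division keeps the fewest significant figures: 83.006 → 5 s.f., 7059 → 4 s.f., 5.985 → 4 s.f.; limit is 4.
Rounded to 4 significant figures: 0.07038.

0.07038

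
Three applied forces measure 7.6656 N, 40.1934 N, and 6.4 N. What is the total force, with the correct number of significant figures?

7.6656 N + 40.1934 N + 6.4 N = 54.2590 N.
Addition/subtraction keeps the fewest decimal places: 7.6656 → 4 decimal places, 40.1934 → 4 decimal places, 6.4 → 1 decimal place; limit is 1.
Rounded to 1 decimal place: 54.3 N.

54.3 N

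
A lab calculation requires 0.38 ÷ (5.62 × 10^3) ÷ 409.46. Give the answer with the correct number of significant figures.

1.7 × 10^-7

0.38 ÷ (5.62 × 10^3) ÷ 409.46 = 1.65133733119 × 10^-7…
Multiplication/division keeps the fewest significant figures: 0.38 → 2 s.f., 5.62 × 10^3 → 3 s.f., 409.46 → 5 s.f.; limit is 2.
Rounded to 2 significant figures: 1.7 × 10^-7.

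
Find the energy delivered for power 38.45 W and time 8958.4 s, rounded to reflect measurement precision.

3.445 × 10⁵ J

energy delivered = 38.45 W × 8958.4 s = 344450.48 J.
38.45 has 4 significant figures; 8958.4 has 5.
Division/multiplication keeps the fewest: 4 significant figures.
Rounded: 3.445 × 10⁵ J.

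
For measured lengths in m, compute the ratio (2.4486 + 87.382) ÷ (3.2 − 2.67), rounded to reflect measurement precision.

2 × 10^2

2.4486 + 87.382 = 89.8306, limited to 3 d.p. → 5 s.f.; 3.2 − 2.67 = 0.53, limited to 1 d.p. → 1 s.f.
Carrying full precision, 89.8306 ÷ 0.53 = 169.491698113…; keep min(5, 1) = 1 s.f.
Rounded to 1 significant figure: 2 × 10^2.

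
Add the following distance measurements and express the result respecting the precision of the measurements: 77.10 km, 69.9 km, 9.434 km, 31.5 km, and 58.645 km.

246.6 km

77.10 km + 69.9 km + 9.434 km + 31.5 km + 58.645 km = 246.579 km.
Addition/subtraction keeps the fewest decimal places: 77.10 → 2 decimal places, 69.9 → 1 decimal place, 9.434 → 3 decimal places, 31.5 → 1 decimal place, 58.645 → 3 decimal places; limit is 1.
Rounded to 1 decimal place: 246.6 km.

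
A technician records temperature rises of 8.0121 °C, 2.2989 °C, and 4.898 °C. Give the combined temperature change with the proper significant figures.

15.209 °C

8.0121 °C + 2.2989 °C + 4.898 °C = 15.2090 °C.
Addition/subtraction keeps the fewest decimal places: 8.0121 → 4 decimal places, 2.2989 → 4 decimal places, 4.898 → 3 decimal places; limit is 3.
Rounded to 3 decimal places: 15.209 °C.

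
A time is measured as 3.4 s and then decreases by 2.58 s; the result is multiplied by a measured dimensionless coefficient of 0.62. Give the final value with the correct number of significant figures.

3.4 s − 2.58 s = 0.82 s; the difference is limited to 1 decimal place (1 s.f.).
Carrying full precision, 0.82 × 0.62 = 0.5084 s; 0.62 has 2 s.f., so the result keeps min(1, 2) = 1 s.f.
Rounded to 1 significant figure: 5 × 10⁻¹ s.

5 × 10⁻¹ s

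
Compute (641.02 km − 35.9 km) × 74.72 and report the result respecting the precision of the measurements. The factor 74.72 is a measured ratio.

4.521 × 10^4 km

641.02 km − 35.9 km = 605.12 km; the difference is limited to 1 decimal place (4 s.f.).
Carrying full precision, 605.12 × 74.72 = 45214.5664 km; 74.72 has 4 s.f., so the result keeps min(4, 4) = 4 s.f.
Rounded to 4 significant figures: 4.521 × 10^4 km.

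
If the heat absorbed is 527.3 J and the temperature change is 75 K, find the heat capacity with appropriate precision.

7.0 J/K

heat capacity = 527.3 J ÷ 75 K = 7.03066666667… J/K.
527.3 has 4 significant figures; 75 has 2.
Division/multiplication keeps the fewest: 2 significant figures.
Rounded: 7.0 J/K.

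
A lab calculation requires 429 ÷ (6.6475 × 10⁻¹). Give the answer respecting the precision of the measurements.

429 ÷ (6.6475 × 10⁻¹) = 645.355396766…
Multiplication/division keeps the fewest significant figures: 429 → 3 s.f., 6.6475 × 10⁻¹ → 5 s.f.; limit is 3.
Rounded to 3 significant figures: 645.

645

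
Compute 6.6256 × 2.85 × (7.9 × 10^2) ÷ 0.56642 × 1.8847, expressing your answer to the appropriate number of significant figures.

5.0 × 10^4

6.6256 × 2.85 × (7.9 × 10^2) ÷ 0.56642 × 1.8847 = 49636.4616759…
Multiplication/division keeps the fewest significant figures: 6.6256 → 5 s.f., 2.85 → 3 s.f., 7.9 × 10^2 → 2 s.f., 0.56642 → 5 s.f., 1.8847 → 5 s.f.; limit is 2.
Rounded to 2 significant figures: 5.0 × 10^4.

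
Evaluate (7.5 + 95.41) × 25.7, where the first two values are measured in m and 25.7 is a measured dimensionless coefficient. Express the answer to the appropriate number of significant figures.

7.5 m + 95.41 m = 102.91 m; the sum is limited to 1 decimal place (4 s.f.).
Carrying full precision, 102.91 × 25.7 = 2644.787 m; 25.7 has 3 s.f., so the result keeps min(4, 3) = 3 s.f.
Rounded to 3 significant figures: 2.64 × 10^3 m.

2.64 × 10^3 m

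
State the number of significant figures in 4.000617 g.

7

4.000617: zeros between nonzero digits are significant.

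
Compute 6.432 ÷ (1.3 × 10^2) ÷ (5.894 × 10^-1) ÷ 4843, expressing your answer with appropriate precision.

1.7 × 10^-5

6.432 ÷ (1.3 × 10^2) ÷ (5.894 × 10^-1) ÷ 4843 = 0.000017333173447…
Multiplication/division keeps the fewest significant figures: 6.432 → 4 s.f., 1.3 × 10^2 → 2 s.f., 5.894 × 10^-1 → 4 s.f., 4843 → 4 s.f.; limit is 2.
Rounded to 2 significant figures: 1.7 × 10^-5.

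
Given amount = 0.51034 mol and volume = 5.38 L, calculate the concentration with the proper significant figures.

0.0949 mol/L

concentration = 0.51034 mol ÷ 5.38 L = 0.0948587360595… mol/L.
0.51034 has 5 significant figures; 5.38 has 3.
Division/multiplication keeps the fewest: 3 significant figures.
Rounded: 0.0949 mol/L.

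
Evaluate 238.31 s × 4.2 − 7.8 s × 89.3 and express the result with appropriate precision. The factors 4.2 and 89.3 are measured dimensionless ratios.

238.31 × 4.2 = 1000.902 → 1.0 × 10^3 s (2 s.f., last digit at the 10^2 place).
7.8 × 89.3 = 696.54 → 7.0 × 10^2 s (2 s.f., last digit at the 10^1 place).
Difference: 304.362 s; keep the coarser place, 10^2.
Result: 3 × 10^2 s.

3 × 10^2 s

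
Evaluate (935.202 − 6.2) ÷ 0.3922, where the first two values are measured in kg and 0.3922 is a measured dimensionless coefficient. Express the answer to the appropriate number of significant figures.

935.202 kg − 6.2 kg = 929.002 kg; the difference is limited to 1 decimal place (4 s.f.).
Carrying full precision, 929.002 ÷ 0.3922 = 2368.6945436… kg; 0.3922 has 4 s.f., so the result keeps min(4, 4) = 4 s.f.
Rounded to 4 significant figures: 2369 kg.

2369 kg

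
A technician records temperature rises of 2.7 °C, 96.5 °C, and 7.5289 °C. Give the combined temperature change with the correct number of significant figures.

106.7 °C

2.7 °C + 96.5 °C + 7.5289 °C = 106.7289 °C.
Addition/subtraction keeps the fewest decimal places: 2.7 → 1 decimal place, 96.5 → 1 decimal place, 7.5289 → 4 decimal places; limit is 1.
Rounded to 1 decimal place: 106.7 °C.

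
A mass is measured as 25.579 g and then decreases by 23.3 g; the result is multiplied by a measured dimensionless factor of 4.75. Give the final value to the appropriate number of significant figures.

25.579 g − 23.3 g = 2.279 g; the difference is limited to 1 decimal place (2 s.f.).
Carrying full precision, 2.279 × 4.75 = 10.82525 g; 4.75 has 3 s.f., so the result keeps min(2, 3) = 2 s.f.
Rounded to 2 significant figures: 11 g.

11 g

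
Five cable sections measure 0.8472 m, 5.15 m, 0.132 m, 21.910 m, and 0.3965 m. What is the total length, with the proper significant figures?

28.44 m

0.8472 m + 5.15 m + 0.132 m + 21.910 m + 0.3965 m = 28.4357 m.
Addition/subtraction keeps the fewest decimal places: 0.8472 → 4 decimal places, 5.15 → 2 decimal places, 0.132 → 3 decimal places, 21.910 → 3 decimal places, 0.3965 → 4 decimal places; limit is 2.
Rounded to 2 decimal places: 28.44 m.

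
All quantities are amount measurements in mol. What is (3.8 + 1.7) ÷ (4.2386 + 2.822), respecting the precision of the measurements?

3.8 + 1.7 = 5.5, limited to 1 d.p. → 2 s.f.; 4.2386 + 2.822 = 7.0606, limited to 3 d.p. → 4 s.f.
Carrying full precision, 5.5 ÷ 7.0606 = 0.778970625726…; keep min(2, 4) = 2 s.f.
Rounded to 2 significant figures: 0.78.

0.78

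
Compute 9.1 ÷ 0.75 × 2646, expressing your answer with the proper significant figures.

3.2 × 10^4

9.1 ÷ 0.75 × 2646 = 32104.8…
Multiplication/division keeps the fewest significant figures: 9.1 → 2 s.f., 0.75 → 2 s.f., 2646 → 4 s.f.; limit is 2.
Rounded to 2 significant figures: 3.2 × 10^4.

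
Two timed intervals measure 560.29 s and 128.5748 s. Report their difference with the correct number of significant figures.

560.29 s − 128.5748 s = 431.7152 s.
Addition/subtraction keeps the fewest decimal places: 560.29 → 2 decimal places, 128.5748 → 4 decimal places; limit is 2.
Rounded to 2 decimal places: 431.72 s.

431.72 s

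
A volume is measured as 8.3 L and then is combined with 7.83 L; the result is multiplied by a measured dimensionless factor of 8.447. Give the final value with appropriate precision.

136 L

8.3 L + 7.83 L = 16.13 L; the sum is limited to 1 decimal place (3 s.f.).
Carrying full precision, 16.13 × 8.447 = 136.25011 L; 8.447 has 4 s.f., so the result keeps min(3, 4) = 3 s.f.
Rounded to 3 significant figures: 136 L.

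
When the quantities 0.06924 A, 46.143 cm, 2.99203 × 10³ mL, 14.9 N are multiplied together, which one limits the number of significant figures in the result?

0.06924 A → 4 s.f.; 46.143 cm → 5 s.f.; 2.99203 × 10³ mL → 6 s.f.; 14.9 N → 3 s.f.
The fewest is 3 significant figures, from 14.9 N.

14.9 N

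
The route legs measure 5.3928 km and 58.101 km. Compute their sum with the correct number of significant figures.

5.3928 km + 58.101 km = 63.4938 km.
Addition/subtraction keeps the fewest decimal places: 5.3928 → 4 decimal places, 58.101 → 3 decimal places; limit is 3.
Rounded to 3 decimal places: 63.494 km.

63.494 km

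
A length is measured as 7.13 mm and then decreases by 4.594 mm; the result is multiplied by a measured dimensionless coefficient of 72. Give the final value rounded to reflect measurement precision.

7.13 mm − 4.594 mm = 2.536 mm; the difference is limited to 2 decimal places (3 s.f.).
Carrying full precision, 2.536 × 72 = 182.592 mm; 72 has 2 s.f., so the result keeps min(3, 2) = 2 s.f.
Rounded to 2 significant figures: 1.8 × 10² mm.

1.8 × 10² mm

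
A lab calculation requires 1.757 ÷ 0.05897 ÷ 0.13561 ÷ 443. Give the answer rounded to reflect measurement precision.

0.496

1.757 ÷ 0.05897 ÷ 0.13561 ÷ 443 = 0.495958332924…
Multiplication/division keeps the fewest significant figures: 1.757 → 4 s.f., 0.05897 → 4 s.f., 0.13561 → 5 s.f., 443 → 3 s.f.; limit is 3.
Rounded to 3 significant figures: 0.496.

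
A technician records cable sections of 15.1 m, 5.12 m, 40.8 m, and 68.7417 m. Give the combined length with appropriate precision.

1.298 × 10^2 m

15.1 m + 5.12 m + 40.8 m + 68.7417 m = 129.7617 m.
Addition/subtraction keeps the fewest decimal places: 15.1 → 1 decimal place, 5.12 → 2 decimal places, 40.8 → 1 decimal place, 68.7417 → 4 decimal places; limit is 1.
Rounded to 1 decimal place: 1.298 × 10^2 m.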